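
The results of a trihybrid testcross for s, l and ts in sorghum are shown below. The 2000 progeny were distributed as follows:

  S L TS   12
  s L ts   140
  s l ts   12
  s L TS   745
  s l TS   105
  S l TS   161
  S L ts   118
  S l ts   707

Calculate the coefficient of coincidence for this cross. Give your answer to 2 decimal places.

The two most frequent reciprocal classes, s L TS and S l ts, are the parental types, so the F1 was s L TS / S l ts.
The two rarest classes, S L TS and s l ts, are the double crossovers. Comparing them with the parentals, only the s allele has switched, so s is the middle locus and the order is ts – s – l.
ts–s: (301 + 24)/2000 = 0.1625; s–l: (223 + 24)/2000 = 0.1235.
Expected DCO frequency = 0.1625 × 0.1235 ≈ 0.02007; observed = 24/2000 ≈ 0.01200.
Coefficient of coincidence = 0.01200/0.02007 ≈ 0.60.

0.60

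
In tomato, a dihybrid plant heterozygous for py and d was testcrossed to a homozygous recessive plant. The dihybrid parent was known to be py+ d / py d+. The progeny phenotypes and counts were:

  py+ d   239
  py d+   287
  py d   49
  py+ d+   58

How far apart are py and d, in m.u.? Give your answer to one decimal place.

The recombinant classes are py+ d+ and py d: 58 + 49 = 107.
Recombination frequency = 107/633 = 0.1690 ≈ 16.9%, i.e. 16.9 m.u.

16.9 m.u.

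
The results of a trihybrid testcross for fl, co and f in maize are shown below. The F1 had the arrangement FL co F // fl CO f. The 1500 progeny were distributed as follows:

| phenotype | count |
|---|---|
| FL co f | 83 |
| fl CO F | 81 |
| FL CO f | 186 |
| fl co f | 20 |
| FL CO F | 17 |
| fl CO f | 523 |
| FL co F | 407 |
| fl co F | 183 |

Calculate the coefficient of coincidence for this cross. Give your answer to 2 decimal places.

0.68

The two rarest classes, FL CO F and fl co f, are the double crossovers. Comparing them with the parentals, only the co allele has switched, so co is the middle locus and the order is fl – co – f.
fl–co: (369 + 37)/1500 = 0.2707; co–f: (164 + 37)/1500 = 0.1340.
Expected DCO frequency = 0.2707 × 0.1340 ≈ 0.03627; observed = 37/1500 ≈ 0.02467.
Coefficient of coincidence = 0.02467/0.03627 ≈ 0.68.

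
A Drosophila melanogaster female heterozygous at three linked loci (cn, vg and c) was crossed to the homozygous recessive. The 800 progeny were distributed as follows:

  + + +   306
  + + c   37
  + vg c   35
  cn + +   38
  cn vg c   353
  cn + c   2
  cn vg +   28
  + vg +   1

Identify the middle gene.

vg

The two most frequent reciprocal classes, cn vg c and + + +, are the parental types, so the F1 was cn vg c / + + +.
The two rarest classes, cn + c and + vg +, are the double crossovers. Comparing them with the parentals, only the vg allele has switched, so vg is the middle locus and the order is cn – vg – c.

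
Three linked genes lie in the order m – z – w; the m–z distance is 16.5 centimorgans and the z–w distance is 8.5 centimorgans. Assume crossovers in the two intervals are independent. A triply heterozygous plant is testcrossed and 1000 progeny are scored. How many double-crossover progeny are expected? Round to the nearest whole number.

14

Map distances give recombination frequencies of 0.165 and 0.085 for the two intervals.
With no interference, expected double-crossover frequency = 0.165 × 0.085 = 0.01403.
Expected number = 0.01403 × 1000 = 14.03 ≈ 14.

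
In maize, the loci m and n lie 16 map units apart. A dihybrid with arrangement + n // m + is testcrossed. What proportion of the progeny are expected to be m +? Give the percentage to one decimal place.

42.0%

A map distance of 16 map units corresponds to a recombination frequency of 0.160.
The F1 is + n / m +, so m + is a parental gamete class with expected frequency (1 − r)/2 = 0.840/2 = 0.4200.
That is 0.4200 = 42.0% of the progeny.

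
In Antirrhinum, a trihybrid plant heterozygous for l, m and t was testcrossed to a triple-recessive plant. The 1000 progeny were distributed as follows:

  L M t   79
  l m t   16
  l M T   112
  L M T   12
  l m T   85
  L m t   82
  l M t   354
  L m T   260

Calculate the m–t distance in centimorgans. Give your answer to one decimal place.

The two most frequent reciprocal classes, l M t and L m T, are the parental types, so the F1 was l M t / L m T.
The two rarest classes, l m t and L M T, are the double crossovers. Comparing them with the parentals, only the m allele has switched, so m is the middle locus and the order is t – m – l.
Crossovers in the t–m interval produce the single-crossover classes l M T and L m t (112 + 82 = 194) plus the double crossovers (28).
RF(t–m) = (194 + 28) / 1000 = 222/1000 = 0.2220 → 22.2 centimorgans.

22.2 centimorgans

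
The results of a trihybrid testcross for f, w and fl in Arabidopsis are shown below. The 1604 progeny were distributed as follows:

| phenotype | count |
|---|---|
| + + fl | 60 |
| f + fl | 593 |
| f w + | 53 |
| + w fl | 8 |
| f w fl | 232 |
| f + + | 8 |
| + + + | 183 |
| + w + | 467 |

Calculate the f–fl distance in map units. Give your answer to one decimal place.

8.0 map units

The two most frequent reciprocal classes, + w + and f + fl, are the parental types, so the F1 was + w + / f + fl.
The two rarest classes, + w fl and f + +, are the double crossovers. Comparing them with the parentals, only the fl allele has switched, so fl is the middle locus and the order is f – fl – w.
Crossovers in the f–fl interval produce the single-crossover classes f w + and + + fl (53 + 60 = 113) plus the double crossovers (16).
RF(f–fl) = (113 + 16) / 1604 = 129/1604 = 0.0804 → 8.0 map units.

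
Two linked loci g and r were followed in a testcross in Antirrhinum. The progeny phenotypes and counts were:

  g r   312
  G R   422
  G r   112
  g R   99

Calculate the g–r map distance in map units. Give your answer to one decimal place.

22.3 map units

The two most frequent classes, G R (422) and g r (312), are the parental types, so the F1 was G R / g r.
The recombinant classes are G r and g R: 112 + 99 = 211.
Recombination frequency = 211/945 = 0.2233 ≈ 22.3%, i.e. 22.3 map units.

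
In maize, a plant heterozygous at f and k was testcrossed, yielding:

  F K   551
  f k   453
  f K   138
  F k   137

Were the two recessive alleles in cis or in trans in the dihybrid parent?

The two most frequent classes are F K (551) and f k (453); these are the parental (non-recombinant) types.
So the F1 carried F K on one chromosome and f k on the other — the recessive alleles are on the same chromosome (cis / coupling).

cis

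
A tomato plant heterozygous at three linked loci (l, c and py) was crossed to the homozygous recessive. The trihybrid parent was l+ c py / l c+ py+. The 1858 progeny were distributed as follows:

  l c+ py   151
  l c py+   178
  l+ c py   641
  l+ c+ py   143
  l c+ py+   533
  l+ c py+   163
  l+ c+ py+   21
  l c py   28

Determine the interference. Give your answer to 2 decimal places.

The two rarest classes, l c py and l+ c+ py+, are the double crossovers. Comparing them with the parentals, only the l allele has switched, so l is the middle locus and the order is py – l – c.
py–l: (314 + 49)/1858 = 0.1954; l–c: (321 + 49)/1858 = 0.1991.
Expected DCO frequency = 0.1954 × 0.1991 ≈ 0.03890; observed = 49/1858 ≈ 0.02637.
Coefficient of coincidence = 0.02637/0.03890 ≈ 0.68; interference = 1 − 0.68 = 0.32.

0.32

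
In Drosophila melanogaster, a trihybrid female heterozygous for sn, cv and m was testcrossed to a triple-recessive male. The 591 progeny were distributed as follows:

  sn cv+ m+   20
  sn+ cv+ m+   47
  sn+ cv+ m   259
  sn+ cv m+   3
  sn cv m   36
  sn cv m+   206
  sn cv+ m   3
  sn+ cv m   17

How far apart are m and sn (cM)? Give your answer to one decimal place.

15.1 cM

The two most frequent reciprocal classes, sn cv m+ and sn+ cv+ m, are the parental types, so the F1 was sn cv m+ / sn+ cv+ m.
The two rarest classes, sn+ cv m+ and sn cv+ m, are the double crossovers. Comparing them with the parentals, only the sn allele has switched, so sn is the middle locus and the order is m – sn – cv.
Crossovers in the m–sn interval produce the single-crossover classes sn cv m and sn+ cv+ m+ (36 + 47 = 83) plus the double crossovers (6).
RF(m–sn) = (83 + 6) / 591 = 89/591 = 0.1506 → 15.1 cM.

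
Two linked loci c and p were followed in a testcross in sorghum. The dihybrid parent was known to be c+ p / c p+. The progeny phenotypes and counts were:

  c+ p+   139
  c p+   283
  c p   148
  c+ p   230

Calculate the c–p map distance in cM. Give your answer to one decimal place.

The recombinant classes are c+ p+ and c p: 139 + 148 = 287.
Recombination frequency = 287/800 = 0.3588 ≈ 35.9%, i.e. 35.9 cM.

35.9 cM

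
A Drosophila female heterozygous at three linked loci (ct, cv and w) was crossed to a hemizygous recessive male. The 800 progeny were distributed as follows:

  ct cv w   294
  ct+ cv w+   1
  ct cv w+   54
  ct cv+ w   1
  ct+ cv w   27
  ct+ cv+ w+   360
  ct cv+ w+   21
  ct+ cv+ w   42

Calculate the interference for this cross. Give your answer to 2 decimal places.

0.67

The two most frequent reciprocal classes, ct cv w and ct+ cv+ w+, are the parental types, so the F1 was ct cv w / ct+ cv+ w+.
The two rarest classes, ct cv+ w and ct+ cv w+, are the double crossovers. Comparing them with the parentals, only the cv allele has switched, so cv is the middle locus and the order is ct – cv – w.
ct–cv: (48 + 2)/800 = 0.0625; cv–w: (96 + 2)/800 = 0.1225.
Expected DCO frequency = 0.0625 × 0.1225 ≈ 0.00766; observed = 2/800 ≈ 0.00250.
Coefficient of coincidence = 0.00250/0.00766 ≈ 0.33; interference = 1 − 0.33 = 0.67.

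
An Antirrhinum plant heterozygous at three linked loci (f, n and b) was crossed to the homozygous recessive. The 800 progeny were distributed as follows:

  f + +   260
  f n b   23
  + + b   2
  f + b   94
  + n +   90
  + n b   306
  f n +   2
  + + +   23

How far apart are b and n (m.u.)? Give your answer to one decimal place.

The two most frequent reciprocal classes, f + + and + n b, are the parental types, so the F1 was f + + / + n b.
The two rarest classes, f n + and + + b, are the double crossovers. Comparing them with the parentals, only the n allele has switched, so n is the middle locus and the order is f – n – b.
Crossovers in the n–b interval produce the single-crossover classes f + b and + n + (94 + 90 = 184) plus the double crossovers (4).
RF(n–b) = (184 + 4) / 800 = 188/800 = 0.2350 → 23.5 m.u.

23.5 m.u.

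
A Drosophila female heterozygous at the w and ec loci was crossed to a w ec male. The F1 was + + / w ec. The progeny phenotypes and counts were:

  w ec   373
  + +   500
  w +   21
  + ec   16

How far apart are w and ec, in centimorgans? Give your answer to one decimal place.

The recombinant classes are + ec and w +: 16 + 21 = 37.
Recombination frequency = 37/910 = 0.0407 ≈ 4.1%, i.e. 4.1 centimorgans.

4.1 centimorgans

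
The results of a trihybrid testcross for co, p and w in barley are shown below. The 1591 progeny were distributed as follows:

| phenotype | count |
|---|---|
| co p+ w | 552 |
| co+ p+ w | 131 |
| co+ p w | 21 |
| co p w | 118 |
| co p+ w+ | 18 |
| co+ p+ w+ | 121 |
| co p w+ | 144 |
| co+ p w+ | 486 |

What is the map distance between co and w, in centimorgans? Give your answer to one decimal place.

The two most frequent reciprocal classes, co+ p w+ and co p+ w, are the parental types, so the F1 was co+ p w+ / co p+ w.
The two rarest classes, co+ p w and co p+ w+, are the double crossovers. Comparing them with the parentals, only the w allele has switched, so w is the middle locus and the order is p – w – co.
Crossovers in the w–co interval produce the single-crossover classes co p w+ and co+ p+ w (144 + 131 = 275) plus the double crossovers (39).
RF(w–co) = (275 + 39) / 1591 = 314/1591 = 0.1974 → 19.7 centimorgans.

19.7 centimorgans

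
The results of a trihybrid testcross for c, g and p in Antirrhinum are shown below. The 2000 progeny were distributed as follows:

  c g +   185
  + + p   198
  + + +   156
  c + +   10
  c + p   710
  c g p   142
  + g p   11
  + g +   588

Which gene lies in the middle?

p

The two most frequent reciprocal classes, + g + and c + p, are the parental types, so the F1 was + g + / c + p.
The two rarest classes, + g p and c + +, are the double crossovers. Comparing them with the parentals, only the p allele has switched, so p is the middle locus and the order is c – p – g.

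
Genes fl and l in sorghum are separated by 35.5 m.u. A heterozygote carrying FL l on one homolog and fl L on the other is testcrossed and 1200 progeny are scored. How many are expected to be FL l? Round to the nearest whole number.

A map distance of 35.5 m.u. corresponds to a recombination frequency of 0.355.
The F1 is FL l / fl L, so FL l is a parental gamete class with expected frequency (1 − r)/2 = 0.645/2 = 0.3225.
Expected number = 0.3225 × 1200 = 387.00 ≈ 387.

387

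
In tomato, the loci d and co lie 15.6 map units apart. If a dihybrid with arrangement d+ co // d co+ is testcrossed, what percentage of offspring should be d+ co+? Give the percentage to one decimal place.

A map distance of 15.6 map units corresponds to a recombination frequency of 0.156.
The F1 is d+ co / d co+, so d+ co+ is a recombinant gamete class with expected frequency r/2 = 0.156/2 = 0.0780.
That is 0.0780 = 7.8% of the progeny.

7.8%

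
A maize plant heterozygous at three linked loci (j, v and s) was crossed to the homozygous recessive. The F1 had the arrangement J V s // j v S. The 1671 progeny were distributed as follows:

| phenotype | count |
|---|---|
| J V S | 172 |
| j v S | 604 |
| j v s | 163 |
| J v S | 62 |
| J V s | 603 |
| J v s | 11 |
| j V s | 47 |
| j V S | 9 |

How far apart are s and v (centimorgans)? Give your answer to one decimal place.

The two rarest classes, J v s and j V S, are the double crossovers. Comparing them with the parentals, only the v allele has switched, so v is the middle locus and the order is j – v – s.
Crossovers in the v–s interval produce the single-crossover classes J V S and j v s (172 + 163 = 335) plus the double crossovers (20).
RF(v–s) = (335 + 20) / 1671 = 355/1671 = 0.2124 → 21.2 centimorgans.

21.2 centimorgans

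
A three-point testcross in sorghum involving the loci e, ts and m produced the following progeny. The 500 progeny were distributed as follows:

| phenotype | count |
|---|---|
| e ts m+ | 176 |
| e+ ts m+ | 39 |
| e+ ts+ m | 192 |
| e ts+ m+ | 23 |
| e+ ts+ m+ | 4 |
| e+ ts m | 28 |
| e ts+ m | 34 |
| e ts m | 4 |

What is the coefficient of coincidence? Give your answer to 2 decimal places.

0.84

The two most frequent reciprocal classes, e+ ts+ m and e ts m+, are the parental types, so the F1 was e+ ts+ m / e ts m+.
The two rarest classes, e+ ts+ m+ and e ts m, are the double crossovers. Comparing them with the parentals, only the m allele has switched, so m is the middle locus and the order is e – m – ts.
e–m: (73 + 8)/500 = 0.1620; m–ts: (51 + 8)/500 = 0.1180.
Expected DCO frequency = 0.1620 × 0.1180 ≈ 0.01912; observed = 8/500 ≈ 0.01600.
Coefficient of coincidence = 0.01600/0.01912 ≈ 0.84.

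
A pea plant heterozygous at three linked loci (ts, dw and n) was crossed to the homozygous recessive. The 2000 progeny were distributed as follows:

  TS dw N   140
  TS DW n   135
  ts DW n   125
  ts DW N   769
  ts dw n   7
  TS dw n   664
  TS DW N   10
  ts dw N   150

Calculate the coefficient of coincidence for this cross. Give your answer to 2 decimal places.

0.40

The two most frequent reciprocal classes, ts DW N and TS dw n, are the parental types, so the F1 was ts DW N / TS dw n.
The two rarest classes, TS DW N and ts dw n, are the double crossovers. Comparing them with the parentals, only the ts allele has switched, so ts is the middle locus and the order is n – ts – dw.
n–ts: (265 + 17)/2000 = 0.1410; ts–dw: (285 + 17)/2000 = 0.1510.
Expected DCO frequency = 0.1410 × 0.1510 ≈ 0.02129; observed = 17/2000 ≈ 0.00850.
Coefficient of coincidence = 0.00850/0.02129 ≈ 0.40.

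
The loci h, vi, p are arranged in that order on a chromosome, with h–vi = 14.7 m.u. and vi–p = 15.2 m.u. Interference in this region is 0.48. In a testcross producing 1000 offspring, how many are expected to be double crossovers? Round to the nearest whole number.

12

Map distances give recombination frequencies of 0.147 and 0.152 for the two intervals.
With interference 0.48 (so coincidence = 0.52), expected double-crossover frequency = 0.147 × 0.152 × 0.52 = 0.01162.
Expected number = 0.01162 × 1000 = 11.62 ≈ 12.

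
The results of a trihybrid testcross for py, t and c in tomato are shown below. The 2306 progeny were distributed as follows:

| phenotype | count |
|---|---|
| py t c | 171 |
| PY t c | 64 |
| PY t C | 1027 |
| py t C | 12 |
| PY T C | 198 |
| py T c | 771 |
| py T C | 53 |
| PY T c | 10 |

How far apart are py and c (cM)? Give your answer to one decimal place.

6.0 cM

The two most frequent reciprocal classes, PY t C and py T c, are the parental types, so the F1 was PY t C / py T c.
The two rarest classes, py t C and PY T c, are the double crossovers. Comparing them with the parentals, only the py allele has switched, so py is the middle locus and the order is t – py – c.
Crossovers in the py–c interval produce the single-crossover classes PY t c and py T C (64 + 53 = 117) plus the double crossovers (22).
RF(py–c) = (117 + 22) / 2306 = 139/2306 = 0.0603 → 6.0 cM.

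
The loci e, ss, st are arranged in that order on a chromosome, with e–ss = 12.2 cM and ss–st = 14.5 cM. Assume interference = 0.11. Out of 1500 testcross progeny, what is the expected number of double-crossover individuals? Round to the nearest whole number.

24

Map distances give recombination frequencies of 0.122 and 0.145 for the two intervals.
With interference 0.11 (so coincidence = 0.89), expected double-crossover frequency = 0.122 × 0.145 × 0.89 = 0.01574.
Expected number = 0.01574 × 1500 = 23.62 ≈ 24.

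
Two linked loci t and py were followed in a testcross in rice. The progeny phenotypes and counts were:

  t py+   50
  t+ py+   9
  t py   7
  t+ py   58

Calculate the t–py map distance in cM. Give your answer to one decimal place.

12.9 cM

The two most frequent classes, t+ py (58) and t py+ (50), are the parental types, so the F1 was t+ py / t py+.
The recombinant classes are t+ py+ and t py: 9 + 7 = 16.
Recombination frequency = 16/124 = 0.1290 ≈ 12.9%, i.e. 12.9 cM.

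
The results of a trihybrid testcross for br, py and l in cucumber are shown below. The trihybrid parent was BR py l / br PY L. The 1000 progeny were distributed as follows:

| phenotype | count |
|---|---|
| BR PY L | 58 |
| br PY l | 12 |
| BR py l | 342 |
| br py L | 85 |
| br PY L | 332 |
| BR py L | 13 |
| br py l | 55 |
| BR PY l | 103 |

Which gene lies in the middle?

The two rarest classes, BR py L and br PY l, are the double crossovers. Comparing them with the parentals, only the l allele has switched, so l is the middle locus and the order is br – l – py.

l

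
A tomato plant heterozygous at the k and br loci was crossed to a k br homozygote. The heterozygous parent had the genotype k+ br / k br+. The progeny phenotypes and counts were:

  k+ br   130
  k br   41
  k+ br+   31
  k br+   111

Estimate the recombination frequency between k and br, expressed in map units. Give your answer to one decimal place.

23.0 map units

The recombinant classes are k+ br+ and k br: 31 + 41 = 72.
Recombination frequency = 72/313 = 0.2300 ≈ 23.0%, i.e. 23.0 map units.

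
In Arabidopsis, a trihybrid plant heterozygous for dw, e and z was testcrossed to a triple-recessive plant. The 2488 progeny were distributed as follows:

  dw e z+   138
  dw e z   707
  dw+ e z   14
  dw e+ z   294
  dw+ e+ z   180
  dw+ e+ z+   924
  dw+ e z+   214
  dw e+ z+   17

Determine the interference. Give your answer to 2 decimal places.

0.59

The two most frequent reciprocal classes, dw+ e+ z+ and dw e z, are the parental types, so the F1 was dw+ e+ z+ / dw e z.
The two rarest classes, dw e+ z+ and dw+ e z, are the double crossovers. Comparing them with the parentals, only the dw allele has switched, so dw is the middle locus and the order is e – dw – z.
e–dw: (508 + 31)/2488 = 0.2166; dw–z: (318 + 31)/2488 = 0.1403.
Expected DCO frequency = 0.2166 × 0.1403 ≈ 0.03039; observed = 31/2488 ≈ 0.01246.
Coefficient of coincidence = 0.01246/0.03039 ≈ 0.41; interference = 1 − 0.41 = 0.59.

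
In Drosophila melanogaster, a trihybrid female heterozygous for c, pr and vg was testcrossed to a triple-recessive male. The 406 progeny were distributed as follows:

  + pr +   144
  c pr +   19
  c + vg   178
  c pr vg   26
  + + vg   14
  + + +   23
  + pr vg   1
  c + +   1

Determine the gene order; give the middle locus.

vg

The two most frequent reciprocal classes, c + vg and + pr +, are the parental types, so the F1 was c + vg / + pr +.
The two rarest classes, c + + and + pr vg, are the double crossovers. Comparing them with the parentals, only the vg allele has switched, so vg is the middle locus and the order is c – vg – pr.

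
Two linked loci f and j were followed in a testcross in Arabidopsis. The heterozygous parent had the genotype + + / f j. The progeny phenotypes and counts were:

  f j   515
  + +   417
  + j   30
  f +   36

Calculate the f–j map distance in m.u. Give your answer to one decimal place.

6.6 m.u.

The recombinant classes are + j and f +: 30 + 36 = 66.
Recombination frequency = 66/998 = 0.0661 ≈ 6.6%, i.e. 6.6 m.u.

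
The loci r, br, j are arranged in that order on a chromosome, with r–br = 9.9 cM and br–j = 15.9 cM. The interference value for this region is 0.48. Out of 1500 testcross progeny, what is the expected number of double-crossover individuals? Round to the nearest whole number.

12

Map distances give recombination frequencies of 0.099 and 0.159 for the two intervals.
With interference 0.48 (so coincidence = 0.52), expected double-crossover frequency = 0.099 × 0.159 × 0.52 = 0.00819.
Expected number = 0.00819 × 1500 = 12.28 ≈ 12.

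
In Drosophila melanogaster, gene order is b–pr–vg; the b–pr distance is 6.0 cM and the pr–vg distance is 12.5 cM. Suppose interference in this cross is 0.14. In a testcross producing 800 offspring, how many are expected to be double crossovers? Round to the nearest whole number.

5

Map distances give recombination frequencies of 0.060 and 0.125 for the two intervals.
With interference 0.14 (so coincidence = 0.86), expected double-crossover frequency = 0.060 × 0.125 × 0.86 = 0.00645.
Expected number = 0.00645 × 800 = 5.16 ≈ 5.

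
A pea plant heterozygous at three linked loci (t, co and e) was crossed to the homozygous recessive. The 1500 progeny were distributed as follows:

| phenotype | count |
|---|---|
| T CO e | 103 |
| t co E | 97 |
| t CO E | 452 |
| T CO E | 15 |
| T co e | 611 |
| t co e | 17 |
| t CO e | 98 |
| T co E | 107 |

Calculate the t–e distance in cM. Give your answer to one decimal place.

The two most frequent reciprocal classes, t CO E and T co e, are the parental types, so the F1 was t CO E / T co e.
The two rarest classes, T CO E and t co e, are the double crossovers. Comparing them with the parentals, only the t allele has switched, so t is the middle locus and the order is e – t – co.
Crossovers in the e–t interval produce the single-crossover classes t CO e and T co E (98 + 107 = 205) plus the double crossovers (32).
RF(e–t) = (205 + 32) / 1500 = 237/1500 = 0.1580 → 15.8 cM.

15.8 cM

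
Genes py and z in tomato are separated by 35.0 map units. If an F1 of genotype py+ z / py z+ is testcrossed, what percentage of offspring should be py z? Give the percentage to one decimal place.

17.5%

A map distance of 35.0 map units corresponds to a recombination frequency of 0.350.
The F1 is py+ z / py z+, so py z is a recombinant gamete class with expected frequency r/2 = 0.350/2 = 0.1750.
That is 0.1750 = 17.5% of the progeny.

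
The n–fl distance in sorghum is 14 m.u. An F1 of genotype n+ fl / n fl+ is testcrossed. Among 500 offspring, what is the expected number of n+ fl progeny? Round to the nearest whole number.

A map distance of 14 m.u. corresponds to a recombination frequency of 0.140.
The F1 is n+ fl / n fl+, so n+ fl is a parental gamete class with expected frequency (1 − r)/2 = 0.860/2 = 0.4300.
Expected number = 0.4300 × 500 = 215.00 ≈ 215.

215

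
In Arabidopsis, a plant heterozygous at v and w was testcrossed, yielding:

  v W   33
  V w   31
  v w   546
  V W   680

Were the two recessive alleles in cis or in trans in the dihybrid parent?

cis

The two most frequent classes are V W (680) and v w (546); these are the parental (non-recombinant) types.
So the F1 carried V W on one chromosome and v w on the other — the recessive alleles are on the same chromosome (cis / coupling).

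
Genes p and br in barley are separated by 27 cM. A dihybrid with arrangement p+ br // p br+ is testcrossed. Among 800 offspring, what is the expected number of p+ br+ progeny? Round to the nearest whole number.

A map distance of 27 cM corresponds to a recombination frequency of 0.270.
The F1 is p+ br / p br+, so p+ br+ is a recombinant gamete class with expected frequency r/2 = 0.270/2 = 0.1350.
Expected number = 0.1350 × 800 = 108.00 ≈ 108.

108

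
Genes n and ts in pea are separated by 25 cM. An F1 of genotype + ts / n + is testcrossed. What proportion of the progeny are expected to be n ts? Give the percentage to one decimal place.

A map distance of 25 cM corresponds to a recombination frequency of 0.250.
The F1 is + ts / n +, so n ts is a recombinant gamete class with expected frequency r/2 = 0.250/2 = 0.1250.
That is 0.1250 = 12.5% of the progeny.

12.5%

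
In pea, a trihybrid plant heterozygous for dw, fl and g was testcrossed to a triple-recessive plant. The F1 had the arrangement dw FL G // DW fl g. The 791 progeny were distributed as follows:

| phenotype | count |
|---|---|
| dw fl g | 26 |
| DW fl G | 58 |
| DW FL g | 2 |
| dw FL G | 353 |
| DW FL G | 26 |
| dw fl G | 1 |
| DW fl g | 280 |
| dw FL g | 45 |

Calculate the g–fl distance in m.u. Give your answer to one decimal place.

13.4 m.u.

The two rarest classes, dw fl G and DW FL g, are the double crossovers. Comparing them with the parentals, only the fl allele has switched, so fl is the middle locus and the order is g – fl – dw.
Crossovers in the g–fl interval produce the single-crossover classes dw FL g and DW fl G (45 + 58 = 103) plus the double crossovers (3).
RF(g–fl) = (103 + 3) / 791 = 106/791 = 0.1340 → 13.4 m.u.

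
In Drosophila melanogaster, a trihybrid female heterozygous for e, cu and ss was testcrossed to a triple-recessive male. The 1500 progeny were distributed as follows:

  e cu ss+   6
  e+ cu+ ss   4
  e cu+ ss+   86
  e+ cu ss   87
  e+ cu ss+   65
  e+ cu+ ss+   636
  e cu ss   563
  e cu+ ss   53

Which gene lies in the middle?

The two most frequent reciprocal classes, e+ cu+ ss+ and e cu ss, are the parental types, so the F1 was e+ cu+ ss+ / e cu ss.
The two rarest classes, e+ cu+ ss and e cu ss+, are the double crossovers. Comparing them with the parentals, only the ss allele has switched, so ss is the middle locus and the order is cu – ss – e.

ss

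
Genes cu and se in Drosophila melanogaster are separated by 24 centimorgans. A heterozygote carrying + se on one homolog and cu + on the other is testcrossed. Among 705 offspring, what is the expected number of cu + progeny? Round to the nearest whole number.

268

A map distance of 24 centimorgans corresponds to a recombination frequency of 0.240.
The F1 is + se / cu +, so cu + is a parental gamete class with expected frequency (1 − r)/2 = 0.760/2 = 0.3800.
Expected number = 0.3800 × 705 = 267.90 ≈ 268.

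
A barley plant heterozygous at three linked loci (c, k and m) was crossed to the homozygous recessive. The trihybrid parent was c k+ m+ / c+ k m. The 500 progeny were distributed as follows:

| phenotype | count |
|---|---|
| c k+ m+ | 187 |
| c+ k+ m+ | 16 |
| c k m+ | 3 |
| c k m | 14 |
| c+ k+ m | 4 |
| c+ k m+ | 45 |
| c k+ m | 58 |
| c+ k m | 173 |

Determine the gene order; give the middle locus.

k

The two rarest classes, c k m+ and c+ k+ m, are the double crossovers. Comparing them with the parentals, only the k allele has switched, so k is the middle locus and the order is m – k – c.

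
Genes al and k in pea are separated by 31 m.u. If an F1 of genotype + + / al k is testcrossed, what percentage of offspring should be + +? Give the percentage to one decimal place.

34.5%

A map distance of 31 m.u. corresponds to a recombination frequency of 0.310.
The F1 is + + / al k, so + + is a parental gamete class with expected frequency (1 − r)/2 = 0.690/2 = 0.3450.
That is 0.3450 = 34.5% of the progeny.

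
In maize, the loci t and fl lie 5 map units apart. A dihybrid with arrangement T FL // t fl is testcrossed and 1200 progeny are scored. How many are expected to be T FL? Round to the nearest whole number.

570

A map distance of 5 map units corresponds to a recombination frequency of 0.050.
The F1 is T FL / t fl, so T FL is a parental gamete class with expected frequency (1 − r)/2 = 0.950/2 = 0.4750.
Expected number = 0.4750 × 1200 = 570.00 ≈ 570.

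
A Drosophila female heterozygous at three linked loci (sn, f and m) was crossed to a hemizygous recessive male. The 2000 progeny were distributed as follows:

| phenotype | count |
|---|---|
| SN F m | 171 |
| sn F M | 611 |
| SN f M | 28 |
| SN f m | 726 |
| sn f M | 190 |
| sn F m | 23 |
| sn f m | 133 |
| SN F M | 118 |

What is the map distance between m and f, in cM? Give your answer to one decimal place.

20.6 cM

The two most frequent reciprocal classes, SN f m and sn F M, are the parental types, so the F1 was SN f m / sn F M.
The two rarest classes, SN f M and sn F m, are the double crossovers. Comparing them with the parentals, only the m allele has switched, so m is the middle locus and the order is f – m – sn.
Crossovers in the f–m interval produce the single-crossover classes SN F m and sn f M (171 + 190 = 361) plus the double crossovers (51).
RF(f–m) = (361 + 51) / 2000 = 412/2000 = 0.2060 → 20.6 cM.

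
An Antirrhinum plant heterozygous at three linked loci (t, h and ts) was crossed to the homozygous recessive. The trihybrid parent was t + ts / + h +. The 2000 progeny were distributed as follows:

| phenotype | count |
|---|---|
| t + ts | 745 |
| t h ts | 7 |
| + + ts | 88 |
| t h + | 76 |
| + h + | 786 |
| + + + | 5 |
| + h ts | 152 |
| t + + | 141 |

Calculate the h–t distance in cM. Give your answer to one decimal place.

The two rarest classes, t h ts and + + +, are the double crossovers. Comparing them with the parentals, only the h allele has switched, so h is the middle locus and the order is ts – h – t.
Crossovers in the h–t interval produce the single-crossover classes + + ts and t h + (88 + 76 = 164) plus the double crossovers (12).
RF(h–t) = (164 + 12) / 2000 = 176/2000 = 0.0880 → 8.8 cM.

8.8 cM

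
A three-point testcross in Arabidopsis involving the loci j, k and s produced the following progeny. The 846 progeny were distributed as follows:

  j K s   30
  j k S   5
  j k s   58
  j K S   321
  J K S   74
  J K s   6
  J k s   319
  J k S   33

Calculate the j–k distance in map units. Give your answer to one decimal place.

16.9 map units

The two most frequent reciprocal classes, J k s and j K S, are the parental types, so the F1 was J k s / j K S.
The two rarest classes, J K s and j k S, are the double crossovers. Comparing them with the parentals, only the k allele has switched, so k is the middle locus and the order is s – k – j.
Crossovers in the k–j interval produce the single-crossover classes j k s and J K S (58 + 74 = 132) plus the double crossovers (11).
RF(k–j) = (132 + 11) / 846 = 143/846 = 0.1690 → 16.9 map units.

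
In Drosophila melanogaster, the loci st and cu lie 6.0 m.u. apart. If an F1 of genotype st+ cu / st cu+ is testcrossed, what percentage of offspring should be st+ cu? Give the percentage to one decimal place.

A map distance of 6.0 m.u. corresponds to a recombination frequency of 0.060.
The F1 is st+ cu / st cu+, so st+ cu is a parental gamete class with expected frequency (1 − r)/2 = 0.940/2 = 0.4700.
That is 0.4700 = 47.0% of the progeny.

47.0%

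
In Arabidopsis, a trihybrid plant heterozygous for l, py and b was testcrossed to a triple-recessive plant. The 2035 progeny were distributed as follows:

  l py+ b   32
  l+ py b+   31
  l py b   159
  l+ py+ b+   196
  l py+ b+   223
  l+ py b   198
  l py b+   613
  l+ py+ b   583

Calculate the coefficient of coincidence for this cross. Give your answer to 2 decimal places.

0.63

The two most frequent reciprocal classes, l py b+ and l+ py+ b, are the parental types, so the F1 was l py b+ / l+ py+ b.
The two rarest classes, l+ py b+ and l py+ b, are the double crossovers. Comparing them with the parentals, only the l allele has switched, so l is the middle locus and the order is py – l – b.
py–l: (421 + 63)/2035 = 0.2378; l–b: (355 + 63)/2035 = 0.2054.
Expected DCO frequency = 0.2378 × 0.2054 ≈ 0.04884; observed = 63/2035 ≈ 0.03096.
Coefficient of coincidence = 0.03096/0.04884 ≈ 0.63.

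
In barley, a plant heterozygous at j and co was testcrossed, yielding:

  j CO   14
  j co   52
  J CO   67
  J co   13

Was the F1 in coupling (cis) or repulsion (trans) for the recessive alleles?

The two most frequent classes are J CO (67) and j co (52); these are the parental (non-recombinant) types.
So the F1 carried J CO on one chromosome and j co on the other — the recessive alleles are on the same chromosome (cis / coupling).

cis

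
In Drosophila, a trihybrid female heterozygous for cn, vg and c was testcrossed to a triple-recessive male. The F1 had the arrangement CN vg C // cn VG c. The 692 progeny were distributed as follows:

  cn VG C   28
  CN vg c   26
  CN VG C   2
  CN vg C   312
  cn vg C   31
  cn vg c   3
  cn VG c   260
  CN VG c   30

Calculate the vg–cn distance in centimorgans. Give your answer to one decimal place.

9.5 centimorgans

The two rarest classes, CN VG C and cn vg c, are the double crossovers. Comparing them with the parentals, only the vg allele has switched, so vg is the middle locus and the order is cn – vg – c.
Crossovers in the cn–vg interval produce the single-crossover classes cn vg C and CN VG c (31 + 30 = 61) plus the double crossovers (5).
RF(cn–vg) = (61 + 5) / 692 = 66/692 = 0.0954 → 9.5 centimorgans.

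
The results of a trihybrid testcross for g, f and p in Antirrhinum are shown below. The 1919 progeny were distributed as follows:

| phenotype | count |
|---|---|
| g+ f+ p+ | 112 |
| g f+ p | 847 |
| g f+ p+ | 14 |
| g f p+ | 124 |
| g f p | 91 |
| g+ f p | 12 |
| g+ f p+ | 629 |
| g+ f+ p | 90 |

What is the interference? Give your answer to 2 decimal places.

0.09

The two most frequent reciprocal classes, g f+ p and g+ f p+, are the parental types, so the F1 was g f+ p / g+ f p+.
The two rarest classes, g f+ p+ and g+ f p, are the double crossovers. Comparing them with the parentals, only the p allele has switched, so p is the middle locus and the order is g – p – f.
g–p: (214 + 26)/1919 = 0.1251; p–f: (203 + 26)/1919 = 0.1193.
Expected DCO frequency = 0.1251 × 0.1193 ≈ 0.01492; observed = 26/1919 ≈ 0.01355.
Coefficient of coincidence = 0.01355/0.01492 ≈ 0.91; interference = 1 − 0.91 = 0.09.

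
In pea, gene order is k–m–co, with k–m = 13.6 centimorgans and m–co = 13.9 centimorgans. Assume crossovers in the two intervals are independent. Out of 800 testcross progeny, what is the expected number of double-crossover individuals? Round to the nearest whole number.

15

Map distances give recombination frequencies of 0.136 and 0.139 for the two intervals.
With no interference, expected double-crossover frequency = 0.136 × 0.139 = 0.01890.
Expected number = 0.01890 × 800 = 15.12 ≈ 15.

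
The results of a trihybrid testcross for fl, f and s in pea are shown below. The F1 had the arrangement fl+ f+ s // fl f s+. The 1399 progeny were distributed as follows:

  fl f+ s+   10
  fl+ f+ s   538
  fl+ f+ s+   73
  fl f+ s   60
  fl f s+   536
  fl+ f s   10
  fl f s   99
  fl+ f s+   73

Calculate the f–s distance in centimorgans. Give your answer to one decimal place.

The two rarest classes, fl+ f s and fl f+ s+, are the double crossovers. Comparing them with the parentals, only the f allele has switched, so f is the middle locus and the order is fl – f – s.
Crossovers in the f–s interval produce the single-crossover classes fl+ f+ s+ and fl f s (73 + 99 = 172) plus the double crossovers (20).
RF(f–s) = (172 + 20) / 1399 = 192/1399 = 0.1372 → 13.7 centimorgans.

13.7 centimorgans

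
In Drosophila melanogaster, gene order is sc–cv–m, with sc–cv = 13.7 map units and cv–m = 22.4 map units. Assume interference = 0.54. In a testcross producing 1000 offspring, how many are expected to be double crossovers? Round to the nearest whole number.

14

Map distances give recombination frequencies of 0.137 and 0.224 for the two intervals.
With interference 0.54 (so coincidence = 0.46), expected double-crossover frequency = 0.137 × 0.224 × 0.46 = 0.01412.
Expected number = 0.01412 × 1000 = 14.12 ≈ 14.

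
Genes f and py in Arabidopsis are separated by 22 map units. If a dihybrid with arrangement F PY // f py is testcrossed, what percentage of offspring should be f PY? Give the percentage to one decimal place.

11.0%

A map distance of 22 map units corresponds to a recombination frequency of 0.220.
The F1 is F PY / f py, so f PY is a recombinant gamete class with expected frequency r/2 = 0.220/2 = 0.1100.
That is 0.1100 = 11.0% of the progeny.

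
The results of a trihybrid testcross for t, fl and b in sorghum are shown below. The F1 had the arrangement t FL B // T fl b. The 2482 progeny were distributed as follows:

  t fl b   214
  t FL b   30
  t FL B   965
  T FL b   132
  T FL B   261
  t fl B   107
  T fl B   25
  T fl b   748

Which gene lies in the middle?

The two rarest classes, t FL b and T fl B, are the double crossovers. Comparing them with the parentals, only the b allele has switched, so b is the middle locus and the order is fl – b – t.

b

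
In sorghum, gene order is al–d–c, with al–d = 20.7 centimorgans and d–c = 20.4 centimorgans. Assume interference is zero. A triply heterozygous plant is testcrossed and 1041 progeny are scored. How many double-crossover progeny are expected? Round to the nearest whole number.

44

Map distances give recombination frequencies of 0.207 and 0.204 for the two intervals.
With no interference, expected double-crossover frequency = 0.207 × 0.204 = 0.04223.
Expected number = 0.04223 × 1041 = 43.96 ≈ 44.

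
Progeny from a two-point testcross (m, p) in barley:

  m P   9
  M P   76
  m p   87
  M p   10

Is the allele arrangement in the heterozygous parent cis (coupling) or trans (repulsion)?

cis

The two most frequent classes are M P (76) and m p (87); these are the parental (non-recombinant) types.
So the F1 carried M P on one chromosome and m p on the other — the recessive alleles are on the same chromosome (cis / coupling).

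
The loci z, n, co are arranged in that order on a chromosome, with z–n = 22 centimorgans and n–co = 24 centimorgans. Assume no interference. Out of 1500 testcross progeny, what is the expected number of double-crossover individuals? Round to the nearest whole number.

79

Map distances give recombination frequencies of 0.220 and 0.240 for the two intervals.
With no interference, expected double-crossover frequency = 0.220 × 0.240 = 0.05280.
Expected number = 0.05280 × 1500 = 79.20 ≈ 79.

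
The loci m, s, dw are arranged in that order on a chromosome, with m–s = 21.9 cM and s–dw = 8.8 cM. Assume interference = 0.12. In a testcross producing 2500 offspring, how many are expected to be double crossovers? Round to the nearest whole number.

Map distances give recombination frequencies of 0.219 and 0.088 for the two intervals.
With interference 0.12 (so coincidence = 0.88), expected double-crossover frequency = 0.219 × 0.088 × 0.88 = 0.01696.
Expected number = 0.01696 × 2500 = 42.40 ≈ 42.

42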